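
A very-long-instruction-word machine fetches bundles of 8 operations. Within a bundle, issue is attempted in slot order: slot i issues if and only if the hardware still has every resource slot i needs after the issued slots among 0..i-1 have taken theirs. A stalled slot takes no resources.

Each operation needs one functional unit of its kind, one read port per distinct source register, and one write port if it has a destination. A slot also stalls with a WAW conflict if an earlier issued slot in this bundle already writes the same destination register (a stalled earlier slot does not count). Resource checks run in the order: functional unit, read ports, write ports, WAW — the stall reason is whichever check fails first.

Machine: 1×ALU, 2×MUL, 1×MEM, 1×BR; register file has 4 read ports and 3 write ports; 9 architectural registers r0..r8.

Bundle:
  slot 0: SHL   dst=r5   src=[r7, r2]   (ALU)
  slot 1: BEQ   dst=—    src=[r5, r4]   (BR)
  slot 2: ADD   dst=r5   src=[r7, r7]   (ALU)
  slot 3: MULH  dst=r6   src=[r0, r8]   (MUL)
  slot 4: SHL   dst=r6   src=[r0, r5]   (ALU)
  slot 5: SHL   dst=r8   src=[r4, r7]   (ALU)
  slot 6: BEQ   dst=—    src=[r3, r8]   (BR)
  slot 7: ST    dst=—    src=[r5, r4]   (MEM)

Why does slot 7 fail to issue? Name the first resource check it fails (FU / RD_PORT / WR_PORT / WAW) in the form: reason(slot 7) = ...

slot 0 (ALU): ISSUE — free A0,Mu2,Ld1,B1 rp2 wp2
slot 1 (BR): ISSUE — free A0,Mu2,Ld1,B0 rp0 wp2
slot 2 (ALU): stall FU — free A0,Mu2,Ld1,B0 rp0 wp2
slot 3 (MUL): stall RD_PORT — free A0,Mu2,Ld1,B0 rp0 wp2
slot 4 (ALU): stall FU — free A0,Mu2,Ld1,B0 rp0 wp2
slot 5 (ALU): stall FU — free A0,Mu2,Ld1,B0 rp0 wp2
slot 6 (BR): stall FU — free A0,Mu2,Ld1,B0 rp0 wp2
slot 7 (MEM): stall RD_PORT — free A0,Mu2,Ld1,B0 rp0 wp2

reason(slot 7) = RD_PORT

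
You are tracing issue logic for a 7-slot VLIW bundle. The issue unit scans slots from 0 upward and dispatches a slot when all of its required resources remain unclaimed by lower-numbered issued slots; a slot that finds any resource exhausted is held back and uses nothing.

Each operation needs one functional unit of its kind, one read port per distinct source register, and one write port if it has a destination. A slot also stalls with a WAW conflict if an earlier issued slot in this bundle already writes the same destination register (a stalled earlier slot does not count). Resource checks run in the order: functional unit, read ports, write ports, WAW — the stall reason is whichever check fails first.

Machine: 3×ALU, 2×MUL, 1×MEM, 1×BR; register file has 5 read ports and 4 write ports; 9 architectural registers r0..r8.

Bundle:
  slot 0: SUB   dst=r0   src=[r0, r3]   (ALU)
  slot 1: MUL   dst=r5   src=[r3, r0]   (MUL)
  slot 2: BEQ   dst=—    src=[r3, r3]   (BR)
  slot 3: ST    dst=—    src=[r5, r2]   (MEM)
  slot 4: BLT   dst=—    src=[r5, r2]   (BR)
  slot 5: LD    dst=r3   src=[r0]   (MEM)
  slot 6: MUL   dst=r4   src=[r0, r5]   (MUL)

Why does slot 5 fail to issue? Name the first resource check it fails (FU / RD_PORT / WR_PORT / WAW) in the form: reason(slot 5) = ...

reason(slot 5) = RD_PORT

(0) want 1×ALU +2rd +1wr — yes → AL2|MU2|ME1|BR1|rd3|wr3
(1) want 1×MUL +2rd +1wr — yes → AL2|MU1|ME1|BR1|rd1|wr2
(2) want 1×BR +1rd +0wr — yes → AL2|MU1|ME1|BR0|rd0|wr2
(3) want 1×MEM +2rd +0wr — RD_PORT → AL2|MU1|ME1|BR0|rd0|wr2
(4) want 1×BR +2rd +0wr — FU → AL2|MU1|ME1|BR0|rd0|wr2
(5) want 1×MEM +1rd +1wr — RD_PORT → AL2|MU1|ME1|BR0|rd0|wr2
(6) want 1×MUL +2rd +1wr — RD_PORT → AL2|MU1|ME1|BR0|rd0|wr2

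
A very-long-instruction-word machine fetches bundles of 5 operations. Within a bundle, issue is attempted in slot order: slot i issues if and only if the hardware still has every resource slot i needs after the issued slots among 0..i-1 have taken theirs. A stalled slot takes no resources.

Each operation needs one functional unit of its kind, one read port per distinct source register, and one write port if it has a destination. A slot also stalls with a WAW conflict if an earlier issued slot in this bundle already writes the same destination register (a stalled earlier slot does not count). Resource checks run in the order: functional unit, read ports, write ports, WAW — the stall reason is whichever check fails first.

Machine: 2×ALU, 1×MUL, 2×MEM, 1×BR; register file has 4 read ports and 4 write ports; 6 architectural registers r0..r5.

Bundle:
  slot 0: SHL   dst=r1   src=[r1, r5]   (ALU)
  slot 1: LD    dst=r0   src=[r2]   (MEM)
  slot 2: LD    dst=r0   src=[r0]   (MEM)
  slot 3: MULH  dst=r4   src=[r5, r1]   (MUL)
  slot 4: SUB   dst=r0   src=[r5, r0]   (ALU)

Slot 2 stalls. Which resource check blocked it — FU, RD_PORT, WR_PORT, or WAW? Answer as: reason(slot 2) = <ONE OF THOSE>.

reason(slot 2) = WAW

slot 0 (ALU): ISSUE — free A1,Mu1,Ld2,B1 rp2 wp3
slot 1 (MEM): ISSUE — free A1,Mu1,Ld1,B1 rp1 wp2
slot 2 (MEM): stall WAW — free A1,Mu1,Ld1,B1 rp1 wp2
slot 3 (MUL): stall RD_PORT — free A1,Mu1,Ld1,B1 rp1 wp2
slot 4 (ALU): stall RD_PORT — free A1,Mu1,Ld1,B1 rp1 wp2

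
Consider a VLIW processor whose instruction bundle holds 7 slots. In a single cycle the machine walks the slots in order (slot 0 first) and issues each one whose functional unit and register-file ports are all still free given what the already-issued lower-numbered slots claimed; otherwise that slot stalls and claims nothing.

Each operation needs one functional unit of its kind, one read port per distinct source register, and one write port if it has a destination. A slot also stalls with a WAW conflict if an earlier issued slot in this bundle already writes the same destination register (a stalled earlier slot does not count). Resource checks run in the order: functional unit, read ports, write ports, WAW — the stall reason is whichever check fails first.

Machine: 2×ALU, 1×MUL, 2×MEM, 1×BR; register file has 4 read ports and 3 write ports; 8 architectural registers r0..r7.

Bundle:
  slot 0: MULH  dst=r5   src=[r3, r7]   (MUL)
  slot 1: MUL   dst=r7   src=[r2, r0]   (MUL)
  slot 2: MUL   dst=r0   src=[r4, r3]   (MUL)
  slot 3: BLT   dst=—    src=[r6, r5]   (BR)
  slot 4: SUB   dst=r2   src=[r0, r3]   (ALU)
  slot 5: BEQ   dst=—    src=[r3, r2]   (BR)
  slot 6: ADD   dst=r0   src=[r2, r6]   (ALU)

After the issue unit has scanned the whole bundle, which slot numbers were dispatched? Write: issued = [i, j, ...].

(0) want 1×MUL +2rd +1wr — yes → AL2|MU0|ME2|BR1|rd2|wr2
(1) want 1×MUL +2rd +1wr — FU → AL2|MU0|ME2|BR1|rd2|wr2
(2) want 1×MUL +2rd +1wr — FU → AL2|MU0|ME2|BR1|rd2|wr2
(3) want 1×BR +2rd +0wr — yes → AL2|MU0|ME2|BR0|rd0|wr2
(4) want 1×ALU +2rd +1wr — RD_PORT → AL2|MU0|ME2|BR0|rd0|wr2
(5) want 1×BR +2rd +0wr — FU → AL2|MU0|ME2|BR0|rd0|wr2
(6) want 1×ALU +2rd +1wr — RD_PORT → AL2|MU0|ME2|BR0|rd0|wr2

issued = [0, 3]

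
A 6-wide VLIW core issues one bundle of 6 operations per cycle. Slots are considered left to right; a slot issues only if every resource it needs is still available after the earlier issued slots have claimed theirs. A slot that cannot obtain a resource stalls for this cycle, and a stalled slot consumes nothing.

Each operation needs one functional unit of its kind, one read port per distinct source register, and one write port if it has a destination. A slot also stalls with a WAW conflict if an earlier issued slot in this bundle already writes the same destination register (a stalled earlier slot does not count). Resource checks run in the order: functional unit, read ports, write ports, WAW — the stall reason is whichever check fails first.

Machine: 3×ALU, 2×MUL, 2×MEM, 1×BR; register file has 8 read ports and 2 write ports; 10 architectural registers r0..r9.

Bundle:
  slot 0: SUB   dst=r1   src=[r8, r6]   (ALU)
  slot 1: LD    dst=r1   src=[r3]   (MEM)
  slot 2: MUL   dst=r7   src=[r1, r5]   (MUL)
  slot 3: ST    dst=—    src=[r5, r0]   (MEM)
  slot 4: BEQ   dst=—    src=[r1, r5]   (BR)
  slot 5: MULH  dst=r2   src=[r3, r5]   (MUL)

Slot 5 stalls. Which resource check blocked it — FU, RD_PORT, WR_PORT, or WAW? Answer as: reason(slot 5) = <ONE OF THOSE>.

reason(slot 5) = RD_PORT

(0) want 1×ALU +2rd +1wr — yes → AL2|MU2|ME2|BR1|rd6|wr1
(1) want 1×MEM +1rd +1wr — WAW → AL2|MU2|ME2|BR1|rd6|wr1
(2) want 1×MUL +2rd +1wr — yes → AL2|MU1|ME2|BR1|rd4|wr0
(3) want 1×MEM +2rd +0wr — yes → AL2|MU1|ME1|BR1|rd2|wr0
(4) want 1×BR +2rd +0wr — yes → AL2|MU1|ME1|BR0|rd0|wr0
(5) want 1×MUL +2rd +1wr — RD_PORT → AL2|MU1|ME1|BR0|rd0|wr0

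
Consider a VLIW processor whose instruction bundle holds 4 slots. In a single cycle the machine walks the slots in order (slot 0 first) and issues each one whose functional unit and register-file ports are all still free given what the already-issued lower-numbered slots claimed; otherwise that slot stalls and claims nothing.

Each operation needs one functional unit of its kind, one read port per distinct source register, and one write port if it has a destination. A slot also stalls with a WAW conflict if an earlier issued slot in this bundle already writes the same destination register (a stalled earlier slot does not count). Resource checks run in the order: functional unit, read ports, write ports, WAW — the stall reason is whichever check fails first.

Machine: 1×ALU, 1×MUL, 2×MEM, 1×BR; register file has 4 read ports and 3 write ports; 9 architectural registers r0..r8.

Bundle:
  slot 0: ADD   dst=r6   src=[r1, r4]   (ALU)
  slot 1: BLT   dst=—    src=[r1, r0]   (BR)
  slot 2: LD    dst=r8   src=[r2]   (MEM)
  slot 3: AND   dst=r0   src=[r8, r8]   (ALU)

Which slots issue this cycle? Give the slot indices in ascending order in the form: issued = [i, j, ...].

#0 ALU src=r1,r4 dispatched  <A:0 Mu:1 Ld:2 B:1 rd:2 wr:2>
#1 BR src=r1,r0 dispatched  <A:0 Mu:1 Ld:2 B:0 rd:0 wr:2>
#2 MEM src=r2 held:RD_PORT  <A:0 Mu:1 Ld:2 B:0 rd:0 wr:2>
#3 ALU src=r8,r8 held:FU  <A:0 Mu:1 Ld:2 B:0 rd:0 wr:2>

issued = [0, 1]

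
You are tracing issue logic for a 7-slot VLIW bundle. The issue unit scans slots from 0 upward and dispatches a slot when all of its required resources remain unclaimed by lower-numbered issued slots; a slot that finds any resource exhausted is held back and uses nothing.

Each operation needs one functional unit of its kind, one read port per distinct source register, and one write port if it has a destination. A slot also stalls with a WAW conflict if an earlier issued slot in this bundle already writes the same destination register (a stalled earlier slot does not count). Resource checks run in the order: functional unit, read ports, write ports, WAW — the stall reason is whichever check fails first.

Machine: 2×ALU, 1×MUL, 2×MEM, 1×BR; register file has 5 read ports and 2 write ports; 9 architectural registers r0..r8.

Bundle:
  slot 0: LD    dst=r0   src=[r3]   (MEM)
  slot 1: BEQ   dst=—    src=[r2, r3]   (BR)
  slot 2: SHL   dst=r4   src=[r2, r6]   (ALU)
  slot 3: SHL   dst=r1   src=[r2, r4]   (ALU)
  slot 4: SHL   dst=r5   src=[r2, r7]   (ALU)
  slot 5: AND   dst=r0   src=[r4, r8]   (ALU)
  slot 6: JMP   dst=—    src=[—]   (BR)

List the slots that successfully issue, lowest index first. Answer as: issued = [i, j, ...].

slot 0 (MEM): ISSUE — free A2,Mu1,Ld1,B1 rp4 wp1
slot 1 (BR): ISSUE — free A2,Mu1,Ld1,B0 rp2 wp1
slot 2 (ALU): ISSUE — free A1,Mu1,Ld1,B0 rp0 wp0
slot 3 (ALU): stall RD_PORT — free A1,Mu1,Ld1,B0 rp0 wp0
slot 4 (ALU): stall RD_PORT — free A1,Mu1,Ld1,B0 rp0 wp0
slot 5 (ALU): stall RD_PORT — free A1,Mu1,Ld1,B0 rp0 wp0
slot 6 (BR): stall FU — free A1,Mu1,Ld1,B0 rp0 wp0

issued = [0, 1, 2]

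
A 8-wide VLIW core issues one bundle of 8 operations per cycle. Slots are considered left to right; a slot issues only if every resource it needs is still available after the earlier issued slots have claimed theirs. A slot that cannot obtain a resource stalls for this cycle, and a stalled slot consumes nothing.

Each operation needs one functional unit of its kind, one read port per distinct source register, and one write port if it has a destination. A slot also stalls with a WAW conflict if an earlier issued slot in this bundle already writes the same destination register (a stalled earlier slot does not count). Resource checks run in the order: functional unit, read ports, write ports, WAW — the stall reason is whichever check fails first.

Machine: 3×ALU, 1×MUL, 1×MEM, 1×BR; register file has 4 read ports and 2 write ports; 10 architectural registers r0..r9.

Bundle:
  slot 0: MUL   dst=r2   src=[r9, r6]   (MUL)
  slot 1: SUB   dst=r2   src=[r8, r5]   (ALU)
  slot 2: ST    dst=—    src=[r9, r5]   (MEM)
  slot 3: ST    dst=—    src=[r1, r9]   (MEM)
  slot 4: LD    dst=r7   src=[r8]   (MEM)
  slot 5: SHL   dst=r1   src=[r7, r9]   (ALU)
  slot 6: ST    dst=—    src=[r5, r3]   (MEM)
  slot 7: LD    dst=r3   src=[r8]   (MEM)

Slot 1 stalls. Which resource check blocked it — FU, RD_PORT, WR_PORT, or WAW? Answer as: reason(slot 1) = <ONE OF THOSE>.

reason(slot 1) = WAW

#0 MUL src=r9,r6 dispatched  <A:3 Mu:0 Ld:1 B:1 rd:2 wr:1>
#1 ALU src=r8,r5 held:WAW  <A:3 Mu:0 Ld:1 B:1 rd:2 wr:1>
#2 MEM src=r9,r5 dispatched  <A:3 Mu:0 Ld:0 B:1 rd:0 wr:1>
#3 MEM src=r1,r9 held:FU  <A:3 Mu:0 Ld:0 B:1 rd:0 wr:1>
#4 MEM src=r8 held:FU  <A:3 Mu:0 Ld:0 B:1 rd:0 wr:1>
#5 ALU src=r7,r9 held:RD_PORT  <A:3 Mu:0 Ld:0 B:1 rd:0 wr:1>
#6 MEM src=r5,r3 held:FU  <A:3 Mu:0 Ld:0 B:1 rd:0 wr:1>
#7 MEM src=r8 held:FU  <A:3 Mu:0 Ld:0 B:1 rd:0 wr:1>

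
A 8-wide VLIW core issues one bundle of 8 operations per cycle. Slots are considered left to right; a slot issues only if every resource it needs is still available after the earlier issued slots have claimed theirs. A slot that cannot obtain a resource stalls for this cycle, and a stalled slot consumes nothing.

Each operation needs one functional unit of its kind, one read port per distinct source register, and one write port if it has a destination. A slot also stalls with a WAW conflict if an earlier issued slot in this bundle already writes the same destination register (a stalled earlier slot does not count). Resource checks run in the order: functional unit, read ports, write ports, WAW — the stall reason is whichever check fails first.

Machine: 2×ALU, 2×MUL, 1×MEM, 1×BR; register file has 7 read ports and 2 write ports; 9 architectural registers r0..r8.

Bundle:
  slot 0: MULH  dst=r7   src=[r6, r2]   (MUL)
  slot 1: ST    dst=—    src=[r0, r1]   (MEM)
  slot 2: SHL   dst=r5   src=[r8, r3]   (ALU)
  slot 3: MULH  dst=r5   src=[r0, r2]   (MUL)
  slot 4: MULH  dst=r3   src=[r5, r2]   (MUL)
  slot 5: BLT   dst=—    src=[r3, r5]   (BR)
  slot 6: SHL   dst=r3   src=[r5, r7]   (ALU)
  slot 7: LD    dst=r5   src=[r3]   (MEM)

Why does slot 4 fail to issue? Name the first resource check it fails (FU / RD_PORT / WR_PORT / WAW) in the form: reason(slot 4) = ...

reason(slot 4) = RD_PORT

  0. MUL→r7 ⇒ go  {2A/1Mu/1Ld/1B | 5r 1w}
  1. MEM ⇒ go  {2A/1Mu/0Ld/1B | 3r 1w}
  2. ALU→r5 ⇒ go  {1A/1Mu/0Ld/1B | 1r 0w}
  3. MUL→r5 ⇒ no(RD_PORT)  {1A/1Mu/0Ld/1B | 1r 0w}
  4. MUL→r3 ⇒ no(RD_PORT)  {1A/1Mu/0Ld/1B | 1r 0w}
  5. BR ⇒ no(RD_PORT)  {1A/1Mu/0Ld/1B | 1r 0w}
  6. ALU→r3 ⇒ no(RD_PORT)  {1A/1Mu/0Ld/1B | 1r 0w}
  7. MEM→r5 ⇒ no(FU)  {1A/1Mu/0Ld/1B | 1r 0w}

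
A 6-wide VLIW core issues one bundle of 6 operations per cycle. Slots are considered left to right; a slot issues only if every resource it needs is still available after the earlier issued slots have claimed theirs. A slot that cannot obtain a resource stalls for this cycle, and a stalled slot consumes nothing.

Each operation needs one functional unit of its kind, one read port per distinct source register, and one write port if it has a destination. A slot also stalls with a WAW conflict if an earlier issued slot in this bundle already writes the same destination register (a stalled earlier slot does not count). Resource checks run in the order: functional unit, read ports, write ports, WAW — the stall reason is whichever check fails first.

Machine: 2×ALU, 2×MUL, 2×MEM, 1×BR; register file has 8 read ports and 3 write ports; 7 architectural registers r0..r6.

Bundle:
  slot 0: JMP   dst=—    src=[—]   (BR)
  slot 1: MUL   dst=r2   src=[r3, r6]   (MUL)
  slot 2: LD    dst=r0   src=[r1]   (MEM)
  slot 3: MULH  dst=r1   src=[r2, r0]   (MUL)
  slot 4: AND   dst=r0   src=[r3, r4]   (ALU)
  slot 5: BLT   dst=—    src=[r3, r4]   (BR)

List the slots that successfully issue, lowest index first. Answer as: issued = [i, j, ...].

  0. BR ⇒ go  {2A/2Mu/2Ld/0B | 8r 3w}
  1. MUL→r2 ⇒ go  {2A/1Mu/2Ld/0B | 6r 2w}
  2. MEM→r0 ⇒ go  {2A/1Mu/1Ld/0B | 5r 1w}
  3. MUL→r1 ⇒ go  {2A/0Mu/1Ld/0B | 3r 0w}
  4. ALU→r0 ⇒ no(WR_PORT)  {2A/0Mu/1Ld/0B | 3r 0w}
  5. BR ⇒ no(FU)  {2A/0Mu/1Ld/0B | 3r 0w}

issued = [0, 1, 2, 3]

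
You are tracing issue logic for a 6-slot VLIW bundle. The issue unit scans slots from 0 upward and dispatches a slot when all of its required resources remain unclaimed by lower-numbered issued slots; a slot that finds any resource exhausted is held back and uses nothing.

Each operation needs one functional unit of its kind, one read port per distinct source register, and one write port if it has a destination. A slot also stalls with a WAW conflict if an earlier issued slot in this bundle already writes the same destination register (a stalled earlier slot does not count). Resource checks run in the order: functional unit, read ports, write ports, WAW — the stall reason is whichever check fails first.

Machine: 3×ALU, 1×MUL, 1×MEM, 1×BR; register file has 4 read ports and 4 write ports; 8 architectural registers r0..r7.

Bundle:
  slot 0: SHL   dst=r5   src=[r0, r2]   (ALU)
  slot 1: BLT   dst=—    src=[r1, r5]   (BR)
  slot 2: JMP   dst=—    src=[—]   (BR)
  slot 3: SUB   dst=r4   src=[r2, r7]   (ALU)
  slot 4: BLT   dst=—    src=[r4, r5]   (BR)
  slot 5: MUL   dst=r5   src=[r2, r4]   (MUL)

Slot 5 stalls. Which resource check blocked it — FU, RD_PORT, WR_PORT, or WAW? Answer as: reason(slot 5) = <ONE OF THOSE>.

[0] ALU needs rd=2 wr=1: ok; after: ALU=2 MUL=1 MEM=1 BR=1, R=2, W=3
[1] BR needs rd=2 wr=0: ok; after: ALU=2 MUL=1 MEM=1 BR=0, R=0, W=3
[2] BR needs rd=0 wr=0: FU; after: ALU=2 MUL=1 MEM=1 BR=0, R=0, W=3
[3] ALU needs rd=2 wr=1: RD_PORT; after: ALU=2 MUL=1 MEM=1 BR=0, R=0, W=3
[4] BR needs rd=2 wr=0: FU; after: ALU=2 MUL=1 MEM=1 BR=0, R=0, W=3
[5] MUL needs rd=2 wr=1: RD_PORT; after: ALU=2 MUL=1 MEM=1 BR=0, R=0, W=3

reason(slot 5) = RD_PORT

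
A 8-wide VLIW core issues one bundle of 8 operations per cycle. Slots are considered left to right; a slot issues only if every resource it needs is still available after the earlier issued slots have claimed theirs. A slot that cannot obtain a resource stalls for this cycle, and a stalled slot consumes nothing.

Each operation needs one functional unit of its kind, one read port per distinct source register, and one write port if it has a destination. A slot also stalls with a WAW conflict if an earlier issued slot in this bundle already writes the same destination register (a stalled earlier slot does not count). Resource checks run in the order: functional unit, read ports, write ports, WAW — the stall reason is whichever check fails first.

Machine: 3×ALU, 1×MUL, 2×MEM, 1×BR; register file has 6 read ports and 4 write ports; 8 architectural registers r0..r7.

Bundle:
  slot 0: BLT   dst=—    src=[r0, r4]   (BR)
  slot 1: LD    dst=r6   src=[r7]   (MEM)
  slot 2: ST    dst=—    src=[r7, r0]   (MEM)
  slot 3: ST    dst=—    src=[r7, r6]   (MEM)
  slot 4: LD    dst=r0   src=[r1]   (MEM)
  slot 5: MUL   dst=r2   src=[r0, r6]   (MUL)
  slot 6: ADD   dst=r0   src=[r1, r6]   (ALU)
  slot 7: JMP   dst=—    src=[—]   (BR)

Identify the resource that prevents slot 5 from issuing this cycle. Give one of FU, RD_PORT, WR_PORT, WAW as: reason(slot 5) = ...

(0) want 1×BR +2rd +0wr — yes → AL3|MU1|ME2|BR0|rd4|wr4
(1) want 1×MEM +1rd +1wr — yes → AL3|MU1|ME1|BR0|rd3|wr3
(2) want 1×MEM +2rd +0wr — yes → AL3|MU1|ME0|BR0|rd1|wr3
(3) want 1×MEM +2rd +0wr — FU → AL3|MU1|ME0|BR0|rd1|wr3
(4) want 1×MEM +1rd +1wr — FU → AL3|MU1|ME0|BR0|rd1|wr3
(5) want 1×MUL +2rd +1wr — RD_PORT → AL3|MU1|ME0|BR0|rd1|wr3
(6) want 1×ALU +2rd +1wr — RD_PORT → AL3|MU1|ME0|BR0|rd1|wr3
(7) want 1×BR +0rd +0wr — FU → AL3|MU1|ME0|BR0|rd1|wr3

reason(slot 5) = RD_PORT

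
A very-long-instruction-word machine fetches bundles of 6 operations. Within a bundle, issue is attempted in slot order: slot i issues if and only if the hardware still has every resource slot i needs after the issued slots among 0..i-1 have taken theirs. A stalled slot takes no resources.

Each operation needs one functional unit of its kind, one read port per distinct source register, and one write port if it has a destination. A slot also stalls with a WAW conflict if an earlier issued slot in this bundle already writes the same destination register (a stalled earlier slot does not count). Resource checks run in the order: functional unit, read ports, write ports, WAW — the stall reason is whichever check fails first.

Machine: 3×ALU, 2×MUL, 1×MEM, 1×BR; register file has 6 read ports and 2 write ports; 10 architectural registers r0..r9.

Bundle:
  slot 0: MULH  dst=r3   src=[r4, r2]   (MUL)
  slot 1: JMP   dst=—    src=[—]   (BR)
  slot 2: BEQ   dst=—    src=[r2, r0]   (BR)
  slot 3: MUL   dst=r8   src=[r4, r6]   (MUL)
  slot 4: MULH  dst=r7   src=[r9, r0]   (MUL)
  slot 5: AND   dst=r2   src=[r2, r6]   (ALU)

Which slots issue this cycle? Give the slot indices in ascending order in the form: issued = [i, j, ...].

[0] MUL needs rd=2 wr=1: ok; after: ALU=3 MUL=1 MEM=1 BR=1, R=4, W=1
[1] BR needs rd=0 wr=0: ok; after: ALU=3 MUL=1 MEM=1 BR=0, R=4, W=1
[2] BR needs rd=2 wr=0: FU; after: ALU=3 MUL=1 MEM=1 BR=0, R=4, W=1
[3] MUL needs rd=2 wr=1: ok; after: ALU=3 MUL=0 MEM=1 BR=0, R=2, W=0
[4] MUL needs rd=2 wr=1: FU; after: ALU=3 MUL=0 MEM=1 BR=0, R=2, W=0
[5] ALU needs rd=2 wr=1: WR_PORT; after: ALU=3 MUL=0 MEM=1 BR=0, R=2, W=0

issued = [0, 1, 3]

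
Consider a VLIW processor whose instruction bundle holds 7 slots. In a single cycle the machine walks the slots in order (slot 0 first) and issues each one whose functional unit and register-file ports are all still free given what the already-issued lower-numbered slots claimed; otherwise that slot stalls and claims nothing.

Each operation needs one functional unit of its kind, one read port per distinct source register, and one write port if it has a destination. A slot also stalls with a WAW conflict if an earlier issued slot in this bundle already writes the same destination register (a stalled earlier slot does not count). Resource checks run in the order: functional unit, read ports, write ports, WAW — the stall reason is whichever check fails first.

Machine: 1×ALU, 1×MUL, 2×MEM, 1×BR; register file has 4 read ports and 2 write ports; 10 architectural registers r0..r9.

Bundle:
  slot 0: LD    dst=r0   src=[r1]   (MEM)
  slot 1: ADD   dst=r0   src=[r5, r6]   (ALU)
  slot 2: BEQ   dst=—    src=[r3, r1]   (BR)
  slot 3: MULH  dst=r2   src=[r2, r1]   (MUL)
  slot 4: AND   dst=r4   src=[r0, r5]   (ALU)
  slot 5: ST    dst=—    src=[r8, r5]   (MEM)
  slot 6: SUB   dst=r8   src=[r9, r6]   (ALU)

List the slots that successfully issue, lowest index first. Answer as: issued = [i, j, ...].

  0. MEM→r0 ⇒ go  {1A/1Mu/1Ld/1B | 3r 1w}
  1. ALU→r0 ⇒ no(WAW)  {1A/1Mu/1Ld/1B | 3r 1w}
  2. BR ⇒ go  {1A/1Mu/1Ld/0B | 1r 1w}
  3. MUL→r2 ⇒ no(RD_PORT)  {1A/1Mu/1Ld/0B | 1r 1w}
  4. ALU→r4 ⇒ no(RD_PORT)  {1A/1Mu/1Ld/0B | 1r 1w}
  5. MEM ⇒ no(RD_PORT)  {1A/1Mu/1Ld/0B | 1r 1w}
  6. ALU→r8 ⇒ no(RD_PORT)  {1A/1Mu/1Ld/0B | 1r 1w}

issued = [0, 2]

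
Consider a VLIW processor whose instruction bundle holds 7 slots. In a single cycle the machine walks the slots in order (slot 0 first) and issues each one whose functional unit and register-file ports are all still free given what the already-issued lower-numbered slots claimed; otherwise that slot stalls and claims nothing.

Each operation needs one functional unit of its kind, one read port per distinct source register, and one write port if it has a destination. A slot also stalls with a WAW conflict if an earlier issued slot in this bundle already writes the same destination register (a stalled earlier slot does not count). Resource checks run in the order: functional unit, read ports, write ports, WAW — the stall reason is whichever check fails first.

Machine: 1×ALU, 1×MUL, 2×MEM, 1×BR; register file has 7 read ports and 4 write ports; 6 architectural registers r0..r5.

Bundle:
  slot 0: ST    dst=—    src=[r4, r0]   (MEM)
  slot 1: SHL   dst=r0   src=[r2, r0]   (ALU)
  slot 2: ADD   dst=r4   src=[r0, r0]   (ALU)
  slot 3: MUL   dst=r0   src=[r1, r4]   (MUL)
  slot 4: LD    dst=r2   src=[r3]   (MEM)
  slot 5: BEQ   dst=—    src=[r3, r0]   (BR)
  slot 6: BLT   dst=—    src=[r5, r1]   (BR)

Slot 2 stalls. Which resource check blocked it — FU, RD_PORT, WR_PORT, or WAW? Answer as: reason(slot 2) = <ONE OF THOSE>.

#0 MEM src=r4,r0 dispatched  <A:1 Mu:1 Ld:1 B:1 rd:5 wr:4>
#1 ALU src=r2,r0 dispatched  <A:0 Mu:1 Ld:1 B:1 rd:3 wr:3>
#2 ALU src=r0,r0 held:FU  <A:0 Mu:1 Ld:1 B:1 rd:3 wr:3>
#3 MUL src=r1,r4 held:WAW  <A:0 Mu:1 Ld:1 B:1 rd:3 wr:3>
#4 MEM src=r3 dispatched  <A:0 Mu:1 Ld:0 B:1 rd:2 wr:2>
#5 BR src=r3,r0 dispatched  <A:0 Mu:1 Ld:0 B:0 rd:0 wr:2>
#6 BR src=r5,r1 held:FU  <A:0 Mu:1 Ld:0 B:0 rd:0 wr:2>

reason(slot 2) = FU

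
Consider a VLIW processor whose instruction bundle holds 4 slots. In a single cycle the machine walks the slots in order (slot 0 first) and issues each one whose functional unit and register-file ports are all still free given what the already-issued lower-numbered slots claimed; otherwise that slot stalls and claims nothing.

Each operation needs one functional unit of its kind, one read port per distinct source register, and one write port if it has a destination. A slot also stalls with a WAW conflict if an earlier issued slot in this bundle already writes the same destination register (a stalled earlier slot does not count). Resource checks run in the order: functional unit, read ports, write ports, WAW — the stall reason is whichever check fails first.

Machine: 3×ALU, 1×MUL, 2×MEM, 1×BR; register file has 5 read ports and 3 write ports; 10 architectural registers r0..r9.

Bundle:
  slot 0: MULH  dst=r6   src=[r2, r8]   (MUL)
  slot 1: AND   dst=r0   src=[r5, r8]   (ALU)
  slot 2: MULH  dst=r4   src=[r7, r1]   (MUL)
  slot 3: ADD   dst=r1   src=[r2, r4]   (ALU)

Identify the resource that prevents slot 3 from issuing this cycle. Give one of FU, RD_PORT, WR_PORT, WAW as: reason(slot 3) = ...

#0 MUL src=r2,r8 dispatched  <A:3 Mu:0 Ld:2 B:1 rd:3 wr:2>
#1 ALU src=r5,r8 dispatched  <A:2 Mu:0 Ld:2 B:1 rd:1 wr:1>
#2 MUL src=r7,r1 held:FU  <A:2 Mu:0 Ld:2 B:1 rd:1 wr:1>
#3 ALU src=r2,r4 held:RD_PORT  <A:2 Mu:0 Ld:2 B:1 rd:1 wr:1>

reason(slot 3) = RD_PORT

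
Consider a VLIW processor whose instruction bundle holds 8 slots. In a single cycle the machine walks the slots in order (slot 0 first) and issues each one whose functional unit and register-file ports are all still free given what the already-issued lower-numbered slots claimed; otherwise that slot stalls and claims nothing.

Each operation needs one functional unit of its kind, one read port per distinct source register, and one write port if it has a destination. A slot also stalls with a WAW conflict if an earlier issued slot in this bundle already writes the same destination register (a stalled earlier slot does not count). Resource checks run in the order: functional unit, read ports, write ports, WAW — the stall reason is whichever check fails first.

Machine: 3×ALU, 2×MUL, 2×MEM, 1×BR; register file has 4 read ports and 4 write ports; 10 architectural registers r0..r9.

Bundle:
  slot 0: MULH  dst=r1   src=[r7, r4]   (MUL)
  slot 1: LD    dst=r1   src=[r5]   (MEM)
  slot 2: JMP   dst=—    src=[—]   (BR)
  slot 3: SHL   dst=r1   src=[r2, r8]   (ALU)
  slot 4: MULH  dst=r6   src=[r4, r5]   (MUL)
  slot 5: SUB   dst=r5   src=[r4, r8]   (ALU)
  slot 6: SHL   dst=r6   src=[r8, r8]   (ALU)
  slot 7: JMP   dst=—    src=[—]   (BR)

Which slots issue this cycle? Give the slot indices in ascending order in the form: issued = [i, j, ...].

issued = [0, 2, 4]

  0. MUL→r1 ⇒ go  {3A/1Mu/2Ld/1B | 2r 3w}
  1. MEM→r1 ⇒ no(WAW)  {3A/1Mu/2Ld/1B | 2r 3w}
  2. BR ⇒ go  {3A/1Mu/2Ld/0B | 2r 3w}
  3. ALU→r1 ⇒ no(WAW)  {3A/1Mu/2Ld/0B | 2r 3w}
  4. MUL→r6 ⇒ go  {3A/0Mu/2Ld/0B | 0r 2w}
  5. ALU→r5 ⇒ no(RD_PORT)  {3A/0Mu/2Ld/0B | 0r 2w}
  6. ALU→r6 ⇒ no(RD_PORT)  {3A/0Mu/2Ld/0B | 0r 2w}
  7. BR ⇒ no(FU)  {3A/0Mu/2Ld/0B | 0r 2w}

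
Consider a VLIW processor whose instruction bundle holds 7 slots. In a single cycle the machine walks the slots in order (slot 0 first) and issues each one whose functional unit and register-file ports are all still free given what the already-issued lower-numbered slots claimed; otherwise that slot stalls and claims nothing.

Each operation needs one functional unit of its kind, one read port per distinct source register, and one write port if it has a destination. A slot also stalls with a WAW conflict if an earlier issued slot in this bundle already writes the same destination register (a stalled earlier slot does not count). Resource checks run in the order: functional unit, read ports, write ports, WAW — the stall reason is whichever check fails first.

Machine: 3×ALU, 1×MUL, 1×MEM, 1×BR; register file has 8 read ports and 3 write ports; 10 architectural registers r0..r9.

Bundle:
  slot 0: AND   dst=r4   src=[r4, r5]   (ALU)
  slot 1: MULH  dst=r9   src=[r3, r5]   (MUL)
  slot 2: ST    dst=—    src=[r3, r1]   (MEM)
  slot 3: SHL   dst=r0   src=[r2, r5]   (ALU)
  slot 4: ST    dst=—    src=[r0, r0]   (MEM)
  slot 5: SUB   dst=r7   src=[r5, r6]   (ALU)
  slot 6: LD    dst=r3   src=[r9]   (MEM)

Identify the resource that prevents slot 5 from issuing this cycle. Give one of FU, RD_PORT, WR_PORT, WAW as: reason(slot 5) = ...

reason(slot 5) = RD_PORT

slot 0 (ALU): ISSUE — free A2,Mu1,Ld1,B1 rp6 wp2
slot 1 (MUL): ISSUE — free A2,Mu0,Ld1,B1 rp4 wp1
slot 2 (MEM): ISSUE — free A2,Mu0,Ld0,B1 rp2 wp1
slot 3 (ALU): ISSUE — free A1,Mu0,Ld0,B1 rp0 wp0
slot 4 (MEM): stall FU — free A1,Mu0,Ld0,B1 rp0 wp0
slot 5 (ALU): stall RD_PORT — free A1,Mu0,Ld0,B1 rp0 wp0
slot 6 (MEM): stall FU — free A1,Mu0,Ld0,B1 rp0 wp0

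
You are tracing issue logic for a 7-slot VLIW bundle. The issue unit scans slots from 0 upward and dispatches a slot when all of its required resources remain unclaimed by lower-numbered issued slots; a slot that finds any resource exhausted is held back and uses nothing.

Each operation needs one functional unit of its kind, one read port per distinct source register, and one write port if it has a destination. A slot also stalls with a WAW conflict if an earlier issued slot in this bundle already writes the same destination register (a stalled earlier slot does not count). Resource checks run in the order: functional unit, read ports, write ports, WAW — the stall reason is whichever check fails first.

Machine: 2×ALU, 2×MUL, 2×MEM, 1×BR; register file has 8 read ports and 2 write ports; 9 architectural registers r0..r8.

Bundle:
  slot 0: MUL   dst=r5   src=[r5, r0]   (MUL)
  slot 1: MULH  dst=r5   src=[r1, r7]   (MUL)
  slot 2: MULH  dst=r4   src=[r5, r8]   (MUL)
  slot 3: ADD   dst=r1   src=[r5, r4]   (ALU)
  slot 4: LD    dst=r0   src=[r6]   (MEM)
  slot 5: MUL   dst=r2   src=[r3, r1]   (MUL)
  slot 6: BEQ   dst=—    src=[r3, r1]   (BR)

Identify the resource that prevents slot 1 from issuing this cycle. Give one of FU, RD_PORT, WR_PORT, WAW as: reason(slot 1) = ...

[0] MUL needs rd=2 wr=1: ok; after: ALU=2 MUL=1 MEM=2 BR=1, R=6, W=1
[1] MUL needs rd=2 wr=1: WAW; after: ALU=2 MUL=1 MEM=2 BR=1, R=6, W=1
[2] MUL needs rd=2 wr=1: ok; after: ALU=2 MUL=0 MEM=2 BR=1, R=4, W=0
[3] ALU needs rd=2 wr=1: WR_PORT; after: ALU=2 MUL=0 MEM=2 BR=1, R=4, W=0
[4] MEM needs rd=1 wr=1: WR_PORT; after: ALU=2 MUL=0 MEM=2 BR=1, R=4, W=0
[5] MUL needs rd=2 wr=1: FU; after: ALU=2 MUL=0 MEM=2 BR=1, R=4, W=0
[6] BR needs rd=2 wr=0: ok; after: ALU=2 MUL=0 MEM=2 BR=0, R=2, W=0

reason(slot 1) = WAW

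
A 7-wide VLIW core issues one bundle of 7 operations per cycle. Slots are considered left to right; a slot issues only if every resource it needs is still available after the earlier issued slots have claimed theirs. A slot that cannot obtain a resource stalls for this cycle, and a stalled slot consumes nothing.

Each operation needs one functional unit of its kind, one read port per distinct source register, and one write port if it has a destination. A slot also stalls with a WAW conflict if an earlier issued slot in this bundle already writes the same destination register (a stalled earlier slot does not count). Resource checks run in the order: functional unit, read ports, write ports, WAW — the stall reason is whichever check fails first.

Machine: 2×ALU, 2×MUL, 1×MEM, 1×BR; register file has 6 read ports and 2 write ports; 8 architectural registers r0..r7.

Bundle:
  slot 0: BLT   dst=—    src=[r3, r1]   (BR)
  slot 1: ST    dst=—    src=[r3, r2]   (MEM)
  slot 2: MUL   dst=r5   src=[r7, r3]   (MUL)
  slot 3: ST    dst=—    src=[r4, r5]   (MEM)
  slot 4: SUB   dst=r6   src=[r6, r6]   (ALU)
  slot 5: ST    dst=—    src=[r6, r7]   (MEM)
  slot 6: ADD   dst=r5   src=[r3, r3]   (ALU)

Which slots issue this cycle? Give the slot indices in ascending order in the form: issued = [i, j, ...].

#0 BR src=r3,r1 dispatched  <A:2 Mu:2 Ld:1 B:0 rd:4 wr:2>
#1 MEM src=r3,r2 dispatched  <A:2 Mu:2 Ld:0 B:0 rd:2 wr:2>
#2 MUL src=r7,r3 dispatched  <A:2 Mu:1 Ld:0 B:0 rd:0 wr:1>
#3 MEM src=r4,r5 held:FU  <A:2 Mu:1 Ld:0 B:0 rd:0 wr:1>
#4 ALU src=r6,r6 held:RD_PORT  <A:2 Mu:1 Ld:0 B:0 rd:0 wr:1>
#5 MEM src=r6,r7 held:FU  <A:2 Mu:1 Ld:0 B:0 rd:0 wr:1>
#6 ALU src=r3,r3 held:RD_PORT  <A:2 Mu:1 Ld:0 B:0 rd:0 wr:1>

issued = [0, 1, 2]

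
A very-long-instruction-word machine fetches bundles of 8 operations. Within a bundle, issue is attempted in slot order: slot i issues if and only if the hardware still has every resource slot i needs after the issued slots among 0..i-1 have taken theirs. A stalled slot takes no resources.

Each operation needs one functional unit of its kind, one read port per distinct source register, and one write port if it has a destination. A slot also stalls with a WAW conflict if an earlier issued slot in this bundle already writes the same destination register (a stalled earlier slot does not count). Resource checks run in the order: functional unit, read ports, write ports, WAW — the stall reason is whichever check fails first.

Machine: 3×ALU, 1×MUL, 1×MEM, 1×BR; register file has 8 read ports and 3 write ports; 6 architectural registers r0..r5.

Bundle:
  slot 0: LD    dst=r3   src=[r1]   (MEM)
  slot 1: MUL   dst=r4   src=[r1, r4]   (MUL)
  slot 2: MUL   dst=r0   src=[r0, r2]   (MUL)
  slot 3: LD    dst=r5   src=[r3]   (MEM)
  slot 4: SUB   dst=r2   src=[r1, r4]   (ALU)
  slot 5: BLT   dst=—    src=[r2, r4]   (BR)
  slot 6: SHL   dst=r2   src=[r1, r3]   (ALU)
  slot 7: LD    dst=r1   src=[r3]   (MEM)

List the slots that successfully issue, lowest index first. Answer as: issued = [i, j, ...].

slot 0 (MEM): ISSUE — free A3,Mu1,Ld0,B1 rp7 wp2
slot 1 (MUL): ISSUE — free A3,Mu0,Ld0,B1 rp5 wp1
slot 2 (MUL): stall FU — free A3,Mu0,Ld0,B1 rp5 wp1
slot 3 (MEM): stall FU — free A3,Mu0,Ld0,B1 rp5 wp1
slot 4 (ALU): ISSUE — free A2,Mu0,Ld0,B1 rp3 wp0
slot 5 (BR): ISSUE — free A2,Mu0,Ld0,B0 rp1 wp0
slot 6 (ALU): stall RD_PORT — free A2,Mu0,Ld0,B0 rp1 wp0
slot 7 (MEM): stall FU — free A2,Mu0,Ld0,B0 rp1 wp0

issued = [0, 1, 4, 5]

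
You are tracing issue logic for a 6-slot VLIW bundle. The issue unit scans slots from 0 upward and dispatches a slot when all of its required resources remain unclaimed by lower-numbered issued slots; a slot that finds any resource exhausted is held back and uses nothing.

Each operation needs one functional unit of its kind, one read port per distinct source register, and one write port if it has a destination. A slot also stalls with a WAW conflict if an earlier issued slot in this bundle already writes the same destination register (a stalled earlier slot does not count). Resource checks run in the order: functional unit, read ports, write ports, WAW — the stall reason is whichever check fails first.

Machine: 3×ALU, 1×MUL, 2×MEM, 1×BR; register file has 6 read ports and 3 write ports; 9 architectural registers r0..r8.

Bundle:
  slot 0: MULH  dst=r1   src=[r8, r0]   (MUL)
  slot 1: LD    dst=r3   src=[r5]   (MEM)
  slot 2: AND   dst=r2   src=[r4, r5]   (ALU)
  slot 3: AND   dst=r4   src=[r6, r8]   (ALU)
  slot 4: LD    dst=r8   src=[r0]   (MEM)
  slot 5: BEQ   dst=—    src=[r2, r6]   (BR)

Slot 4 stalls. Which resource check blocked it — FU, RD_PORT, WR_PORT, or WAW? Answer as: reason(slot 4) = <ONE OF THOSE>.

reason(slot 4) = WR_PORT

#0 MUL src=r8,r0 dispatched  <A:3 Mu:0 Ld:2 B:1 rd:4 wr:2>
#1 MEM src=r5 dispatched  <A:3 Mu:0 Ld:1 B:1 rd:3 wr:1>
#2 ALU src=r4,r5 dispatched  <A:2 Mu:0 Ld:1 B:1 rd:1 wr:0>
#3 ALU src=r6,r8 held:RD_PORT  <A:2 Mu:0 Ld:1 B:1 rd:1 wr:0>
#4 MEM src=r0 held:WR_PORT  <A:2 Mu:0 Ld:1 B:1 rd:1 wr:0>
#5 BR src=r2,r6 held:RD_PORT  <A:2 Mu:0 Ld:1 B:1 rd:1 wr:0>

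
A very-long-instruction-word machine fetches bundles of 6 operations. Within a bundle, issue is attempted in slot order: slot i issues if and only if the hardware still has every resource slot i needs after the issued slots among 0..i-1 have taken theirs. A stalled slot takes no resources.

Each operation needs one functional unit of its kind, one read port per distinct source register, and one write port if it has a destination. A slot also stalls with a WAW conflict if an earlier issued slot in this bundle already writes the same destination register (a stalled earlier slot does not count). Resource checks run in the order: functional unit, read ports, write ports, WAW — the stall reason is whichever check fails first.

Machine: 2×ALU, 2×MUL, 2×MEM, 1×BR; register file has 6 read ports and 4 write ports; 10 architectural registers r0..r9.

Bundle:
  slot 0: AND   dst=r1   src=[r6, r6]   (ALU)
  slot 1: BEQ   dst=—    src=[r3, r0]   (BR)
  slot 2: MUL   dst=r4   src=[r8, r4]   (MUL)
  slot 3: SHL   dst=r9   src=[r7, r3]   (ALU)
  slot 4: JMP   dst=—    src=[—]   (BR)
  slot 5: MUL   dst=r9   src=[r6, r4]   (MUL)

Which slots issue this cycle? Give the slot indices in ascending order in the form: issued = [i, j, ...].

issued = [0, 1, 2]

slot 0 (ALU): ISSUE — free A1,Mu2,Ld2,B1 rp5 wp3
slot 1 (BR): ISSUE — free A1,Mu2,Ld2,B0 rp3 wp3
slot 2 (MUL): ISSUE — free A1,Mu1,Ld2,B0 rp1 wp2
slot 3 (ALU): stall RD_PORT — free A1,Mu1,Ld2,B0 rp1 wp2
slot 4 (BR): stall FU — free A1,Mu1,Ld2,B0 rp1 wp2
slot 5 (MUL): stall RD_PORT — free A1,Mu1,Ld2,B0 rp1 wp2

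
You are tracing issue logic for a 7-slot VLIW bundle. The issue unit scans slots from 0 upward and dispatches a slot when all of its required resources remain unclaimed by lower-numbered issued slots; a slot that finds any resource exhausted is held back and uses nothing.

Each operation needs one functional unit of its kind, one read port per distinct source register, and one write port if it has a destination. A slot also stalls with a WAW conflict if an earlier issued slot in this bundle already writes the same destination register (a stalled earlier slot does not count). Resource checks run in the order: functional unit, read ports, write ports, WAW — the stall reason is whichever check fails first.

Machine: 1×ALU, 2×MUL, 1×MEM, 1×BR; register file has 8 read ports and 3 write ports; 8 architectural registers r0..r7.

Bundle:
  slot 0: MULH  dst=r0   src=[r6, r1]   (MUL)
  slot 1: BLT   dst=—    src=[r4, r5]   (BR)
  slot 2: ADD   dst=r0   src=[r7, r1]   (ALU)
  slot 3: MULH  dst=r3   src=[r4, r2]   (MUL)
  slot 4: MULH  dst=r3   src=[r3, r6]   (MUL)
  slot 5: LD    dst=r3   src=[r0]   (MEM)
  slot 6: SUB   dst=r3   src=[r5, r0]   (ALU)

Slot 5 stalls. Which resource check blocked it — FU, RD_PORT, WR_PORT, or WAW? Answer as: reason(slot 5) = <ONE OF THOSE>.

  0. MUL→r0 ⇒ go  {1A/1Mu/1Ld/1B | 6r 2w}
  1. BR ⇒ go  {1A/1Mu/1Ld/0B | 4r 2w}
  2. ALU→r0 ⇒ no(WAW)  {1A/1Mu/1Ld/0B | 4r 2w}
  3. MUL→r3 ⇒ go  {1A/0Mu/1Ld/0B | 2r 1w}
  4. MUL→r3 ⇒ no(FU)  {1A/0Mu/1Ld/0B | 2r 1w}
  5. MEM→r3 ⇒ no(WAW)  {1A/0Mu/1Ld/0B | 2r 1w}
  6. ALU→r3 ⇒ no(WAW)  {1A/0Mu/1Ld/0B | 2r 1w}

reason(slot 5) = WAW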